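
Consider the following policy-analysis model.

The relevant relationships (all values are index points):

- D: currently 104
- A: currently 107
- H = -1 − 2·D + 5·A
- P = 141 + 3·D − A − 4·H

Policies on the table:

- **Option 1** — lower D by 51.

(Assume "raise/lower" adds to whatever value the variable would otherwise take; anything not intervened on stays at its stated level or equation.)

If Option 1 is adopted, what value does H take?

428

Option 1 (D − 51):
  D = 104 − 51 = 53
  A = 107
  H = -1 − 2·53 + 5·107 = 428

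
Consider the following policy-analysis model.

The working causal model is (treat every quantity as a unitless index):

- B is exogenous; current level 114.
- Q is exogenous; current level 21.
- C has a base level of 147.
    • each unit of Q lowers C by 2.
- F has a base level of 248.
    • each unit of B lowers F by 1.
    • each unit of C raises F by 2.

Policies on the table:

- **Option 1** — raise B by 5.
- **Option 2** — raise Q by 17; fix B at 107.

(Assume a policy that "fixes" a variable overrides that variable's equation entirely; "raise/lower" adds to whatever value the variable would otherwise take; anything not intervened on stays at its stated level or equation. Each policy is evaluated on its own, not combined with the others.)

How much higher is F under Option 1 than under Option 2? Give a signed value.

56

Option 1 (B + 5):
  B = 114 + 5 = 119
  Q = 21
  C = 147 − 2·21 = 105
  F = 248 − 119 + 2·105 = 339
Option 2 (Q + 17, B := 107):
  B = 107
  Q = 21 + 17 = 38
  C = 147 − 2·38 = 71
  F = 248 − 107 + 2·71 = 283
F: 339 − 283 = 56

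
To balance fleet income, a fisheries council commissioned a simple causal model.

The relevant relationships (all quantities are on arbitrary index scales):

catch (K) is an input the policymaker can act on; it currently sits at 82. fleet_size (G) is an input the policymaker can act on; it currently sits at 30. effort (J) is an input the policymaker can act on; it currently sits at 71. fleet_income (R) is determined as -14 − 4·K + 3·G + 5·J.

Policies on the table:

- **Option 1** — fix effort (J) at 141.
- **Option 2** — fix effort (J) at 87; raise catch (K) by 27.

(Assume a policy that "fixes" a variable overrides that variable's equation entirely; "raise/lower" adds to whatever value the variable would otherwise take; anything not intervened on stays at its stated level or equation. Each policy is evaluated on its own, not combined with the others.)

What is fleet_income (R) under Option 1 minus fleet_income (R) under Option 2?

Option 1 (J := 141):
  K = 82
  G = 30
  J = 141
  R = -14 − 4·82 + 3·30 + 5·141 = 453
Option 2 (J := 87, K + 27):
  K = 82 + 27 = 109
  G = 30
  J = 87
  R = -14 − 4·109 + 3·30 + 5·87 = 75
R: 453 − 75 = 378

378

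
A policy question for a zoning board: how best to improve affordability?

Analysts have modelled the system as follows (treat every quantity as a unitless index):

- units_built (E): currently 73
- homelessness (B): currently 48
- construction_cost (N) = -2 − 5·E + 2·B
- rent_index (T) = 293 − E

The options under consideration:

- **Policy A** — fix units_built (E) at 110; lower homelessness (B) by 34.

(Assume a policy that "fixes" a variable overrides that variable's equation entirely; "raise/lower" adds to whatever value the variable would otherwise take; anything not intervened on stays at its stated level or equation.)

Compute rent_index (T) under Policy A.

183

Policy A (E := 110, B − 34):
  E = 110
  T = 293 − 110 = 183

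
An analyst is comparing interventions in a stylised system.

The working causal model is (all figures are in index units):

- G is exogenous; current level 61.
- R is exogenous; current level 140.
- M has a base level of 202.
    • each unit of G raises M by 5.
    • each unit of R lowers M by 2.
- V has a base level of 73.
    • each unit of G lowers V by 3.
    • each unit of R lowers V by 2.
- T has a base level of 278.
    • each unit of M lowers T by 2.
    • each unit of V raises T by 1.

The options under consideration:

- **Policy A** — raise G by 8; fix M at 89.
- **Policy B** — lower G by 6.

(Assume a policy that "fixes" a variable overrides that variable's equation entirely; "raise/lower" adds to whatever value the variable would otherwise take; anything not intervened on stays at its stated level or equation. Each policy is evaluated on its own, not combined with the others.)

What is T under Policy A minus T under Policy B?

174

Policy A (G + 8, M := 89):
  G = 61 + 8 = 69
  R = 140
  M = 89
  V = 73 − 3·69 − 2·140 = -414
  T = 278 − 2·89 + (-414) = -314
Policy B (G − 6):
  G = 61 − 6 = 55
  R = 140
  M = 202 + 5·55 − 2·140 = 197
  V = 73 − 3·55 − 2·140 = -372
  T = 278 − 2·197 + (-372) = -488
T: -314 − (-488) = 174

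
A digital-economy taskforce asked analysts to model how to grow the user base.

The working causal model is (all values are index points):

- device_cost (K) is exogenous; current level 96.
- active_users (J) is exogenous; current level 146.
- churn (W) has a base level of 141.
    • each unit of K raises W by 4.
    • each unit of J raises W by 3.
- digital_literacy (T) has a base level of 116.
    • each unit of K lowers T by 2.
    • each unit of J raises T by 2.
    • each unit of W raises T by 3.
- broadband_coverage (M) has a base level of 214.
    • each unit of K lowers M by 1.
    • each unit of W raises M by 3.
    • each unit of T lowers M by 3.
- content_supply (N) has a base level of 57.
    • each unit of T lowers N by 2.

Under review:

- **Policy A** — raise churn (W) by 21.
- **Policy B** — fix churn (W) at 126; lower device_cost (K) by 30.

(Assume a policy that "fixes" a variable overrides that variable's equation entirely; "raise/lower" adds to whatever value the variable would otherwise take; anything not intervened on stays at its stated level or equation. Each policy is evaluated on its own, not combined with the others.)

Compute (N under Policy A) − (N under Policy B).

Policy A (W + 21):
  K = 96
  J = 146
  W = 141 + 4·96 + 3·146 (+21 from intervention) = 984
  T = 116 − 2·96 + 2·146 + 3·984 = 3168
  N = 57 − 2·3168 = -6279
Policy B (W := 126, K − 30):
  K = 96 − 30 = 66
  J = 146
  W = 126
  T = 116 − 2·66 + 2·146 + 3·126 = 654
  N = 57 − 2·654 = -1251
N: -6279 − (-1251) = -5028

-5028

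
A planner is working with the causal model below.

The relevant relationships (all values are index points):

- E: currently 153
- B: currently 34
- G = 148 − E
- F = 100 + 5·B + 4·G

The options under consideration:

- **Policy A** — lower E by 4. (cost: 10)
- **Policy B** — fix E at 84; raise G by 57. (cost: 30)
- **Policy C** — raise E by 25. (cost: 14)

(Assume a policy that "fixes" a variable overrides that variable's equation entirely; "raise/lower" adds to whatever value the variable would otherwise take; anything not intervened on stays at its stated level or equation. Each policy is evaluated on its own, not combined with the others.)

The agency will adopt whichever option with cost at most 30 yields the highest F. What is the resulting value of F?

754

Policy A (E − 4):
  E = 153 − 4 = 149
  B = 34
  G = 148 − 149 = -1
  F = 100 + 5·34 + 4·(-1) = 266
Policy B (E := 84, G + 57):
  E = 84
  B = 34
  G = 148 − 84 (+57 from intervention) = 121
  F = 100 + 5·34 + 4·121 = 754
Policy C (E + 25):
  E = 153 + 25 = 178
  B = 34
  G = 148 − 178 = -30
  F = 100 + 5·34 + 4·(-30) = 150
Comparing — Policy A: F=266, Policy B: F=754, Policy C: F=150. Highest is 754 (Policy B).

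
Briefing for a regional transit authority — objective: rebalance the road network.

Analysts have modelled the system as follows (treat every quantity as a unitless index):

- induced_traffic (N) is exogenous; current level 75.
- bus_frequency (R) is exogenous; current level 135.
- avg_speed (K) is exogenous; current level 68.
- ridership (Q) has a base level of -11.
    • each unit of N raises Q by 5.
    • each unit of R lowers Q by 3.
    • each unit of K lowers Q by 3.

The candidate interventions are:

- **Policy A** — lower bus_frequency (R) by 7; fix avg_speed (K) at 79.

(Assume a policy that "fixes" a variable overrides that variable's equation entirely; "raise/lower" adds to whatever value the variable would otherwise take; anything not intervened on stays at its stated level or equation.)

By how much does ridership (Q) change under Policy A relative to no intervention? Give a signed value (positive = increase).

-12

Baseline:
  N = 75
  R = 135
  K = 68
  Q = -11 + 5·75 − 3·135 − 3·68 = -245
Policy A (R − 7, K := 79):
  N = 75
  R = 135 − 7 = 128
  K = 79
  Q = -11 + 5·75 − 3·128 − 3·79 = -257
Change in Q: -257 − (-245) = -12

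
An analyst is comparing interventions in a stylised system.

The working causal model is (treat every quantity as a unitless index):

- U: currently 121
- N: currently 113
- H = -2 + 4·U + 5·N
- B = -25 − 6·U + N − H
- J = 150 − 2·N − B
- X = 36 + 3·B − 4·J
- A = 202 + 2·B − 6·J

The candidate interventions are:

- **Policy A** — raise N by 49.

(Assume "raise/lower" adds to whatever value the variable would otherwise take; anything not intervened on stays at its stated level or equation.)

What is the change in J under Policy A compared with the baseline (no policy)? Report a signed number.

98

Baseline:
  U = 121
  N = 113
  H = -2 + 4·121 + 5·113 = 1047
  B = -25 − 6·121 + 113 − 1047 = -1685
  J = 150 − 2·113 − (-1685) = 1609
Policy A (N + 49):
  U = 121
  N = 113 + 49 = 162
  H = -2 + 4·121 + 5·162 = 1292
  B = -25 − 6·121 + 162 − 1292 = -1881
  J = 150 − 2·162 − (-1881) = 1707
Change in J: 1707 − 1609 = 98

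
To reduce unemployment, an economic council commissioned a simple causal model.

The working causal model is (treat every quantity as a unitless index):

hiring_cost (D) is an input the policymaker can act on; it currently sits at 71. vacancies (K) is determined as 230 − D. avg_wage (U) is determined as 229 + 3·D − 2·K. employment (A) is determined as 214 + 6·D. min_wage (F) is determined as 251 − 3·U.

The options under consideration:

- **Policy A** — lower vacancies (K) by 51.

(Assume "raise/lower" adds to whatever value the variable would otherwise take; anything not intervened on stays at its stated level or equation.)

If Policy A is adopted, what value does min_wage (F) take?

-427

Policy A (K − 51):
  D = 71
  K = 230 − 71 (−51 from intervention) = 108
  U = 229 + 3·71 − 2·108 = 226
  F = 251 − 3·226 = -427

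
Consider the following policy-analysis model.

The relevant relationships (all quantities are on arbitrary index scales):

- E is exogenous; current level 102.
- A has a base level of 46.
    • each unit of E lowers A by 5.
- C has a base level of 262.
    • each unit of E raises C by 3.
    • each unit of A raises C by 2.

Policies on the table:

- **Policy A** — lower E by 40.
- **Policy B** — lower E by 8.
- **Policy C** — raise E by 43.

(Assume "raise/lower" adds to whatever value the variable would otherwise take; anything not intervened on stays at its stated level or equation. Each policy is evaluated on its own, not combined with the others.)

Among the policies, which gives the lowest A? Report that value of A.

-679

Policy A (E − 40):
  E = 102 − 40 = 62
  A = 46 − 5·62 = -264
Policy B (E − 8):
  E = 102 − 8 = 94
  A = 46 − 5·94 = -424
Policy C (E + 43):
  E = 102 + 43 = 145
  A = 46 − 5·145 = -679
Comparing — Policy A: A=-264, Policy B: A=-424, Policy C: A=-679. Lowest is -679 (Policy C).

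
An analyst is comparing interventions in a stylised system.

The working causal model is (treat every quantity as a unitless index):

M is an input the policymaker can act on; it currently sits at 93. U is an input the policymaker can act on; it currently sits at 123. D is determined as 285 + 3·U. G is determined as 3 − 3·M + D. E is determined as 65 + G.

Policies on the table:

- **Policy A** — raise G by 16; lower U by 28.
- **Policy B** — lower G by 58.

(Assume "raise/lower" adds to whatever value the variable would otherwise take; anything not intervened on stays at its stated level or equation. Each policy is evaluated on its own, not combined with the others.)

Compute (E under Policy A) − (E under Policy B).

-10

Policy A (G + 16, U − 28):
  M = 93
  U = 123 − 28 = 95
  D = 285 + 3·95 = 570
  G = 3 − 3·93 + 570 (+16 from intervention) = 310
  E = 65 + 310 = 375
Policy B (G − 58):
  M = 93
  U = 123
  D = 285 + 3·123 = 654
  G = 3 − 3·93 + 654 (−58 from intervention) = 320
  E = 65 + 320 = 385
E: 375 − 385 = -10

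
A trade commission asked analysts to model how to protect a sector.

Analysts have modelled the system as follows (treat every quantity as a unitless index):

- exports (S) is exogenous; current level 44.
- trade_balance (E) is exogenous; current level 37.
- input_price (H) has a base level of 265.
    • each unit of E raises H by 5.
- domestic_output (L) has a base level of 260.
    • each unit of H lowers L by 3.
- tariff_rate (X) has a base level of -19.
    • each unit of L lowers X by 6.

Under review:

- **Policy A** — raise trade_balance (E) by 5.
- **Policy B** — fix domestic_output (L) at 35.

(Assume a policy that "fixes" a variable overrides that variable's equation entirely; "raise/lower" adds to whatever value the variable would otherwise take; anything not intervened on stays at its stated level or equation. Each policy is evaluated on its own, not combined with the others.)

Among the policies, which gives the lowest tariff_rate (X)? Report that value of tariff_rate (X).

-229

Policy A (E + 5):
  E = 37 + 5 = 42
  H = 265 + 5·42 = 475
  L = 260 − 3·475 = -1165
  X = -19 − 6·(-1165) = 6971
Policy B (L := 35):
  E = 37
  H = 265 + 5·37 = 450
  L = 35
  X = -19 − 6·35 = -229
Comparing — Policy A: X=6971, Policy B: X=-229. Lowest is -229 (Policy B).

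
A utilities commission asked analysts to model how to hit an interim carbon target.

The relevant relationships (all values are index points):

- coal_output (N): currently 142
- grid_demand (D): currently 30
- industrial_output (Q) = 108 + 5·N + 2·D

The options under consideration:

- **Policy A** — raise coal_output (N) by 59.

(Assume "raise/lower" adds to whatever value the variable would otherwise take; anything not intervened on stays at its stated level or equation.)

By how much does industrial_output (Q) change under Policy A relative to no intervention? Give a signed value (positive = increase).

295

Baseline:
  N = 142
  D = 30
  Q = 108 + 5·142 + 2·30 = 878
Policy A (N + 59):
  N = 142 + 59 = 201
  D = 30
  Q = 108 + 5·201 + 2·30 = 1173
Change in Q: 1173 − 878 = 295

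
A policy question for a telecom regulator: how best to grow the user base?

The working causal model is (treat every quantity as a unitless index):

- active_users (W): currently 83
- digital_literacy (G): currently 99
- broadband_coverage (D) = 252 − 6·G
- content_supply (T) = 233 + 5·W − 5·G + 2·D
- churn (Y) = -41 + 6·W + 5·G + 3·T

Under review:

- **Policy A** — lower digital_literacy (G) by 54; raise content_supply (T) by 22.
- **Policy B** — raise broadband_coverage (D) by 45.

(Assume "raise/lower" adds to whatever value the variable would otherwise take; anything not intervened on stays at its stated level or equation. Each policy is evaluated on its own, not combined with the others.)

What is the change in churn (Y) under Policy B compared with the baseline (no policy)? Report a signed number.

270

Baseline:
  W = 83
  G = 99
  D = 252 − 6·99 = -342
  T = 233 + 5·83 − 5·99 + 2·(-342) = -531
  Y = -41 + 6·83 + 5·99 + 3·(-531) = -641
Policy B (D + 45):
  W = 83
  G = 99
  D = 252 − 6·99 (+45 from intervention) = -297
  T = 233 + 5·83 − 5·99 + 2·(-297) = -441
  Y = -41 + 6·83 + 5·99 + 3·(-441) = -371
Change in Y: -371 − (-641) = 270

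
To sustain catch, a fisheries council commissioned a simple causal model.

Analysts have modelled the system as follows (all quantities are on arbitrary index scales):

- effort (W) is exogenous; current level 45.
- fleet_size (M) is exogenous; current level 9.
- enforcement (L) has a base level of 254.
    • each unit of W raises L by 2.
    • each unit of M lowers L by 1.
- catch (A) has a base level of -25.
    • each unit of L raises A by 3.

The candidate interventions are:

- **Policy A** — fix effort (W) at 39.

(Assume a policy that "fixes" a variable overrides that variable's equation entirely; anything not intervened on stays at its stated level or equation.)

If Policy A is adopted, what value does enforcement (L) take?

Policy A (W := 39):
  W = 39
  M = 9
  L = 254 + 2·39 − 9 = 323

323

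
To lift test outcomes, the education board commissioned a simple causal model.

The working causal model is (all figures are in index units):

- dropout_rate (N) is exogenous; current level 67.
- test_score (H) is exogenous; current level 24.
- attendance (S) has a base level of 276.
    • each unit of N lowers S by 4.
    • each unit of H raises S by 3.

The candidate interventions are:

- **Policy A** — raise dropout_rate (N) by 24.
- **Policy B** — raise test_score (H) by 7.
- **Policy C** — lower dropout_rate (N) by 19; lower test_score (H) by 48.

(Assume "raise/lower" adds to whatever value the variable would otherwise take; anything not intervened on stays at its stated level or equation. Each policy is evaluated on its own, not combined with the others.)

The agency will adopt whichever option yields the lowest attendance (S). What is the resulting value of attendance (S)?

-16

Policy A (N + 24):
  N = 67 + 24 = 91
  H = 24
  S = 276 − 4·91 + 3·24 = -16
Policy B (H + 7):
  N = 67
  H = 24 + 7 = 31
  S = 276 − 4·67 + 3·31 = 101
Policy C (N − 19, H − 48):
  N = 67 − 19 = 48
  H = 24 − 48 = -24
  S = 276 − 4·48 + 3·(-24) = 12
Comparing — Policy A: S=-16, Policy B: S=101, Policy C: S=12. Lowest is -16 (Policy A).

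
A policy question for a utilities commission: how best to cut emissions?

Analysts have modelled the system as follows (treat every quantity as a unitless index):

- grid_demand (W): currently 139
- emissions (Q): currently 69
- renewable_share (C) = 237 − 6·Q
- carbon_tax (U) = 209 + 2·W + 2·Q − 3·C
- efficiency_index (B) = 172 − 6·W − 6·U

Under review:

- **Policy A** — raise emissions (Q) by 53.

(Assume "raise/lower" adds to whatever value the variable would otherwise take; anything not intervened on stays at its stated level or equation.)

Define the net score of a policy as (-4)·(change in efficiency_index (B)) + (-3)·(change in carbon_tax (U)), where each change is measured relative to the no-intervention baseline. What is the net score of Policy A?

Baseline:
  W = 139
  Q = 69
  C = 237 − 6·69 = -177
  U = 209 + 2·139 + 2·69 − 3·(-177) = 1156
  B = 172 − 6·139 − 6·1156 = -7598
Policy A (Q + 53):
  W = 139
  Q = 69 + 53 = 122
  C = 237 − 6·122 = -495
  U = 209 + 2·139 + 2·122 − 3·(-495) = 2216
  B = 172 − 6·139 − 6·2216 = -13958
ΔB = -13958 − (-7598) = -6360; ΔU = 2216 − 1156 = 1060
Score = (-4)·(-6360) + (-3)·1060 = 22260

22260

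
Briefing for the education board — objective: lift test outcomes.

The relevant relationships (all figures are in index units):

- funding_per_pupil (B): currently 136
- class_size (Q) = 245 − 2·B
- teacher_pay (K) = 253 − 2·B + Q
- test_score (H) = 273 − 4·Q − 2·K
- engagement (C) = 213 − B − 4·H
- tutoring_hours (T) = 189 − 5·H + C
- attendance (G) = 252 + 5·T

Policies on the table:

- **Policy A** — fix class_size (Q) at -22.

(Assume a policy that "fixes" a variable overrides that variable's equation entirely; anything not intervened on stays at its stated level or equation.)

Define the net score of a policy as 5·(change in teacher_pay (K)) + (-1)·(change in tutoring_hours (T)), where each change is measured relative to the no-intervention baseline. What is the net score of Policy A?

-245

Baseline:
  B = 136
  Q = 245 − 2·136 = -27
  K = 253 − 2·136 + (-27) = -46
  H = 273 − 4·(-27) − 2·(-46) = 473
  C = 213 − 136 − 4·473 = -1815
  T = 189 − 5·473 + (-1815) = -3991
Policy A (Q := -22):
  B = 136
  Q = -22
  K = 253 − 2·136 + (-22) = -41
  H = 273 − 4·(-22) − 2·(-41) = 443
  C = 213 − 136 − 4·443 = -1695
  T = 189 − 5·443 + (-1695) = -3721
ΔK = -41 − (-46) = 5; ΔT = -3721 − (-3991) = 270
Score = 5·5 + (-1)·270 = -245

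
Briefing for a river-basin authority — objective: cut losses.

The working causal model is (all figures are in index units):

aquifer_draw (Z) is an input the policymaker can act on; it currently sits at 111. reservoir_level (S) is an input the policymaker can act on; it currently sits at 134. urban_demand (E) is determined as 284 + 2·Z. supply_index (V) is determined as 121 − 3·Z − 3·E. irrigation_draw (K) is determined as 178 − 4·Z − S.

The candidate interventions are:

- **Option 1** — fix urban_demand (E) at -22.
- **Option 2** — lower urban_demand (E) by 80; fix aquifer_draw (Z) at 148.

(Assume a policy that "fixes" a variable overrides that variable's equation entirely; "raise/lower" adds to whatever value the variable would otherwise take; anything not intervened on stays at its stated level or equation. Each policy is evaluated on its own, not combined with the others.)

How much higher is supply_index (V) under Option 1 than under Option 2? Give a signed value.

1677

Option 1 (E := -22):
  Z = 111
  E = -22
  V = 121 − 3·111 − 3·(-22) = -146
Option 2 (E − 80, Z := 148):
  Z = 148
  E = 284 + 2·148 (−80 from intervention) = 500
  V = 121 − 3·148 − 3·500 = -1823
V: -146 − (-1823) = 1677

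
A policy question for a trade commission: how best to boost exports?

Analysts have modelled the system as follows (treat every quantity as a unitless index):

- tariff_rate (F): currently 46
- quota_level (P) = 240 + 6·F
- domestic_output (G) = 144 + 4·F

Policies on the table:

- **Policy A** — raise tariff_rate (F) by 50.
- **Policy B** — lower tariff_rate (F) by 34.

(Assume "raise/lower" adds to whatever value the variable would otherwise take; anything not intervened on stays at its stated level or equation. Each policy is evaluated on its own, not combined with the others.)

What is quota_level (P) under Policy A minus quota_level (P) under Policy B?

504

Policy A (F + 50):
  F = 46 + 50 = 96
  P = 240 + 6·96 = 816
Policy B (F − 34):
  F = 46 − 34 = 12
  P = 240 + 6·12 = 312
P: 816 − 312 = 504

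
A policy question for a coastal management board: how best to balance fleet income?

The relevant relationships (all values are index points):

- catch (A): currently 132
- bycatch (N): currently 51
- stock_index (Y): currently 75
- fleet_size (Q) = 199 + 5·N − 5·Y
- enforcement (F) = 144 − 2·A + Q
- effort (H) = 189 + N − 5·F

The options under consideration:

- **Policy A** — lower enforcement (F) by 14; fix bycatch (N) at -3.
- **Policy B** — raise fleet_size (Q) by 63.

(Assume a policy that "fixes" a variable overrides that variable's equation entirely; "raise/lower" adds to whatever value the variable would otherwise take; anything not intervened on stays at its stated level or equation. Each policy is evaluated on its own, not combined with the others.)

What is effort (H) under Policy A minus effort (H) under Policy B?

Policy A (F − 14, N := -3):
  A = 132
  N = -3
  Y = 75
  Q = 199 + 5·(-3) − 5·75 = -191
  F = 144 − 2·132 + (-191) (−14 from intervention) = -325
  H = 189 + (-3) − 5·(-325) = 1811
Policy B (Q + 63):
  A = 132
  N = 51
  Y = 75
  Q = 199 + 5·51 − 5·75 (+63 from intervention) = 142
  F = 144 − 2·132 + 142 = 22
  H = 189 + 51 − 5·22 = 130
H: 1811 − 130 = 1681

1681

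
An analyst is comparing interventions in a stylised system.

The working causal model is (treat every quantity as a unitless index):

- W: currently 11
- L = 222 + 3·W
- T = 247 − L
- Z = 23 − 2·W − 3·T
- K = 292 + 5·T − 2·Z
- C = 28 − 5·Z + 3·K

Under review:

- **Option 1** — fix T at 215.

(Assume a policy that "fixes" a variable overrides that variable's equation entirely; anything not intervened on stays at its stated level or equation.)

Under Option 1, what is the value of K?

2655

Option 1 (T := 215):
  W = 11
  L = 222 + 3·11 = 255
  T = 215
  Z = 23 − 2·11 − 3·215 = -644
  K = 292 + 5·215 − 2·(-644) = 2655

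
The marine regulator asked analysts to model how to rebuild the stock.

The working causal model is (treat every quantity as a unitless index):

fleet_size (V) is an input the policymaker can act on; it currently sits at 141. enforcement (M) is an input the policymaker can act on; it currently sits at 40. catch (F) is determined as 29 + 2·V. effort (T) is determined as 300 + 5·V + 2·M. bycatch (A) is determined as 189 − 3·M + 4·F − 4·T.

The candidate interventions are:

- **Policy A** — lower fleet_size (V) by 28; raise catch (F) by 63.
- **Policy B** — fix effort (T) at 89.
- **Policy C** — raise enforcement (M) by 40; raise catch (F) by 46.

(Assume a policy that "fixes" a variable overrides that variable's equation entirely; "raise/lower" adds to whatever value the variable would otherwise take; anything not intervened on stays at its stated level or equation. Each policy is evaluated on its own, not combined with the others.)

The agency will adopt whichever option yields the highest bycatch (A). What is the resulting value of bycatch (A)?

Policy A (V − 28, F + 63):
  V = 141 − 28 = 113
  M = 40
  F = 29 + 2·113 (+63 from intervention) = 318
  T = 300 + 5·113 + 2·40 = 945
  A = 189 − 3·40 + 4·318 − 4·945 = -2439
Policy B (T := 89):
  V = 141
  M = 40
  F = 29 + 2·141 = 311
  T = 89
  A = 189 − 3·40 + 4·311 − 4·89 = 957
Policy C (M + 40, F + 46):
  V = 141
  M = 40 + 40 = 80
  F = 29 + 2·141 (+46 from intervention) = 357
  T = 300 + 5·141 + 2·80 = 1165
  A = 189 − 3·80 + 4·357 − 4·1165 = -3283
Comparing — Policy A: A=-2439, Policy B: A=957, Policy C: A=-3283. Highest is 957 (Policy B).

957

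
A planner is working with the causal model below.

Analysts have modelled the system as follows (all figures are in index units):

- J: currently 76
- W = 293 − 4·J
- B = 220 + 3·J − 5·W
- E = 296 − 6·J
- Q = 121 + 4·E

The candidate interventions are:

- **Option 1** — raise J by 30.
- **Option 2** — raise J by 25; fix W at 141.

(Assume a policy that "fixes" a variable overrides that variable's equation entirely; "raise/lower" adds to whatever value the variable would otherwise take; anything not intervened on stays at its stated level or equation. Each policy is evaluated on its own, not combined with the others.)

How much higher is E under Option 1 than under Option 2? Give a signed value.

Option 1 (J + 30):
  J = 76 + 30 = 106
  E = 296 − 6·106 = -340
Option 2 (J + 25, W := 141):
  J = 76 + 25 = 101
  E = 296 − 6·101 = -310
E: -340 − (-310) = -30

-30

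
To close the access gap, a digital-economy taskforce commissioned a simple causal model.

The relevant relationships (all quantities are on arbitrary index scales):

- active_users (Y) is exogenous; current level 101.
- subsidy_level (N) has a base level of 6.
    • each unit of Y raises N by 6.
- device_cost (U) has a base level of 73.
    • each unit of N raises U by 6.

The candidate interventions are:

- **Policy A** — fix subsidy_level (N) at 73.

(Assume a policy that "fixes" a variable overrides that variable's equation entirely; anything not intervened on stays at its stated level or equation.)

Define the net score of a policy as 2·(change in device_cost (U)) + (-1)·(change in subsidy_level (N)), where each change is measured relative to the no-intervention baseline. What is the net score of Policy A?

Baseline:
  Y = 101
  N = 6 + 6·101 = 612
  U = 73 + 6·612 = 3745
Policy A (N := 73):
  Y = 101
  N = 73
  U = 73 + 6·73 = 511
ΔU = 511 − 3745 = -3234; ΔN = 73 − 612 = -539
Score = 2·(-3234) + (-1)·(-539) = -5929

-5929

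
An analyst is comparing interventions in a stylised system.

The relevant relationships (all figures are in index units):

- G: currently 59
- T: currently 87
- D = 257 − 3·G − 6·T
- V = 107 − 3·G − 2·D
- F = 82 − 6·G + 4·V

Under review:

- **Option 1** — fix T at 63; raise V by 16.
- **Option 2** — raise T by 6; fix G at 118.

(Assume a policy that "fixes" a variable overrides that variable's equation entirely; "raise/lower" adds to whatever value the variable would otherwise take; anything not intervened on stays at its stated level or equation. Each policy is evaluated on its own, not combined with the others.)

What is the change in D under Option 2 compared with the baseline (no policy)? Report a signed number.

Baseline:
  G = 59
  T = 87
  D = 257 − 3·59 − 6·87 = -442
Option 2 (T + 6, G := 118):
  G = 118
  T = 87 + 6 = 93
  D = 257 − 3·118 − 6·93 = -655
Change in D: -655 − (-442) = -213

-213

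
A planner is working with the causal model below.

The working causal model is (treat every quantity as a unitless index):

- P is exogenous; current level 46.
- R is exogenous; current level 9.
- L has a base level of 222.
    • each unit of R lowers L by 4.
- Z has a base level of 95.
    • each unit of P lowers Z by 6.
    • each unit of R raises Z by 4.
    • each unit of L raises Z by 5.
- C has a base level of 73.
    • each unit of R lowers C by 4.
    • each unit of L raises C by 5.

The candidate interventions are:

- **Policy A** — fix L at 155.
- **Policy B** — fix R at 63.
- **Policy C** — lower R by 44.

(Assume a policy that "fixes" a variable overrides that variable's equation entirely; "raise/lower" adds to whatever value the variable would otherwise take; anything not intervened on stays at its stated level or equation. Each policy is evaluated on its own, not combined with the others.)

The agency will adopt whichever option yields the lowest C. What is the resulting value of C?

Policy A (L := 155):
  R = 9
  L = 155
  C = 73 − 4·9 + 5·155 = 812
Policy B (R := 63):
  R = 63
  L = 222 − 4·63 = -30
  C = 73 − 4·63 + 5·(-30) = -329
Policy C (R − 44):
  R = 9 − 44 = -35
  L = 222 − 4·(-35) = 362
  C = 73 − 4·(-35) + 5·362 = 2023
Comparing — Policy A: C=812, Policy B: C=-329, Policy C: C=2023. Lowest is -329 (Policy B).

-329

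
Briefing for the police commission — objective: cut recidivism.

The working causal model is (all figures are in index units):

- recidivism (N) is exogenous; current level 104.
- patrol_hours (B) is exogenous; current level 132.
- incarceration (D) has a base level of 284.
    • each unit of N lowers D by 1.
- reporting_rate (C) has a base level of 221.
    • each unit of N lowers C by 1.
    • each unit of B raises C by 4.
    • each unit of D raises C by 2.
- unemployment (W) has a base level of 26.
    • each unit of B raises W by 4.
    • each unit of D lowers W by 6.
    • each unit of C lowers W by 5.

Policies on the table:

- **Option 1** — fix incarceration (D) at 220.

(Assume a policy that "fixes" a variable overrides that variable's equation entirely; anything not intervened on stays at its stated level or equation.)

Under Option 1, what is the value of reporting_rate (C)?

Option 1 (D := 220):
  N = 104
  B = 132
  D = 220
  C = 221 − 104 + 4·132 + 2·220 = 1085

1085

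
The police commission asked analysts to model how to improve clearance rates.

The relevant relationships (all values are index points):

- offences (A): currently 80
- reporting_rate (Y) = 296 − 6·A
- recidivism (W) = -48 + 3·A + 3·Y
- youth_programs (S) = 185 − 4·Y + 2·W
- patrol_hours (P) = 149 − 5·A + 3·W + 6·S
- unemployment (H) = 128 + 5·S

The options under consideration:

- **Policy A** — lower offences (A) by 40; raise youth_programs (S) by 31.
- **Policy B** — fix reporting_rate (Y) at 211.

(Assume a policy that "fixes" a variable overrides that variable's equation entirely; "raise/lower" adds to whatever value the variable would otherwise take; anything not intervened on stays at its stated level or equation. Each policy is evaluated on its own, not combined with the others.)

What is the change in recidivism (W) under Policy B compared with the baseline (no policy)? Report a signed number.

1185

Baseline:
  A = 80
  Y = 296 − 6·80 = -184
  W = -48 + 3·80 + 3·(-184) = -360
Policy B (Y := 211):
  A = 80
  Y = 211
  W = -48 + 3·80 + 3·211 = 825
Change in W: 825 − (-360) = 1185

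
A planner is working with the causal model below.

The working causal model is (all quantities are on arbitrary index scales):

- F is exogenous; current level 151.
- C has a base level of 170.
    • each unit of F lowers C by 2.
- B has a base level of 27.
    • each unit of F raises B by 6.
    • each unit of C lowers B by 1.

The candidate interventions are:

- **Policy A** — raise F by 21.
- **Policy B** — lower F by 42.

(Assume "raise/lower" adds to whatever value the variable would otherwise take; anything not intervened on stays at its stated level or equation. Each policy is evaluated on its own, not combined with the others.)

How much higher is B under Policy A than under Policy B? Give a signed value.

Policy A (F + 21):
  F = 151 + 21 = 172
  C = 170 − 2·172 = -174
  B = 27 + 6·172 − (-174) = 1233
Policy B (F − 42):
  F = 151 − 42 = 109
  C = 170 − 2·109 = -48
  B = 27 + 6·109 − (-48) = 729
B: 1233 − 729 = 504

504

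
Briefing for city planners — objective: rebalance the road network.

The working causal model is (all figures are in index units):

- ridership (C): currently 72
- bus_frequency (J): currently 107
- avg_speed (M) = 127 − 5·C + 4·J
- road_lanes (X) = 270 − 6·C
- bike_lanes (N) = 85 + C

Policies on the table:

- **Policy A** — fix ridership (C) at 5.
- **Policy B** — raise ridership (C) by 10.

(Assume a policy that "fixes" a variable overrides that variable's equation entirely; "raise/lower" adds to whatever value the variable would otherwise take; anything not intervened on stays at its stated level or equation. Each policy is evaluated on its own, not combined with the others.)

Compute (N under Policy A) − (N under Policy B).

-77

Policy A (C := 5):
  C = 5
  N = 85 + 5 = 90
Policy B (C + 10):
  C = 72 + 10 = 82
  N = 85 + 82 = 167
N: 90 − 167 = -77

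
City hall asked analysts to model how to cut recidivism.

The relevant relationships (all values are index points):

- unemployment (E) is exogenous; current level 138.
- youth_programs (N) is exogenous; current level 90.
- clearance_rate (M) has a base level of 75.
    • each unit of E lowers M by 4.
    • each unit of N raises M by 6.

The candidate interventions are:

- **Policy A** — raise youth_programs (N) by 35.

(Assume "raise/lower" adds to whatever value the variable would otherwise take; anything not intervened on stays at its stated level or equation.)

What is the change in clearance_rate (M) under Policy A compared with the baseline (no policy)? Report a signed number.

210

Baseline:
  E = 138
  N = 90
  M = 75 − 4·138 + 6·90 = 63
Policy A (N + 35):
  E = 138
  N = 90 + 35 = 125
  M = 75 − 4·138 + 6·125 = 273
Change in M: 273 − 63 = 210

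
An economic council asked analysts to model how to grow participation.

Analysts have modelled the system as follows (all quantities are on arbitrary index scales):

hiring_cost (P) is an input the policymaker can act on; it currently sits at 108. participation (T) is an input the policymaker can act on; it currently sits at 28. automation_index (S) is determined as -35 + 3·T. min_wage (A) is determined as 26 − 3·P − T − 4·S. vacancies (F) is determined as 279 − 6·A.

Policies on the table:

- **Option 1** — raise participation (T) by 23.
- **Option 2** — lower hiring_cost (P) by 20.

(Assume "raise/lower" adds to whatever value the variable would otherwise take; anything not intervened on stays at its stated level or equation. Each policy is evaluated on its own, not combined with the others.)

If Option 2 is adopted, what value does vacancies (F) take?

Option 2 (P − 20):
  P = 108 − 20 = 88
  T = 28
  S = -35 + 3·28 = 49
  A = 26 − 3·88 − 28 − 4·49 = -462
  F = 279 − 6·(-462) = 3051

3051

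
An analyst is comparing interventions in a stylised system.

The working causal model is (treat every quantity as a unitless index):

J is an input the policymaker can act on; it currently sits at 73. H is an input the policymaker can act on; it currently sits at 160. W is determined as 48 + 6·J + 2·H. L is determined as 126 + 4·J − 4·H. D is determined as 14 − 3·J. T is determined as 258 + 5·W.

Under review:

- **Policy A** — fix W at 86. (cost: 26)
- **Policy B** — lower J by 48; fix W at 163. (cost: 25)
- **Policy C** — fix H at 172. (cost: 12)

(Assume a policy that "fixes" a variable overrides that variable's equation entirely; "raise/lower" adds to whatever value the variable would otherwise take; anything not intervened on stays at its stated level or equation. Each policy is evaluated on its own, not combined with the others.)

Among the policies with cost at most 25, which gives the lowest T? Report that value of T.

1073

Policy B (J − 48, W := 163):
  J = 73 − 48 = 25
  H = 160
  W = 163
  T = 258 + 5·163 = 1073
Policy C (H := 172):
  J = 73
  H = 172
  W = 48 + 6·73 + 2·172 = 830
  T = 258 + 5·830 = 4408
Comparing — Policy B: T=1073, Policy C: T=4408. Lowest is 1073 (Policy B).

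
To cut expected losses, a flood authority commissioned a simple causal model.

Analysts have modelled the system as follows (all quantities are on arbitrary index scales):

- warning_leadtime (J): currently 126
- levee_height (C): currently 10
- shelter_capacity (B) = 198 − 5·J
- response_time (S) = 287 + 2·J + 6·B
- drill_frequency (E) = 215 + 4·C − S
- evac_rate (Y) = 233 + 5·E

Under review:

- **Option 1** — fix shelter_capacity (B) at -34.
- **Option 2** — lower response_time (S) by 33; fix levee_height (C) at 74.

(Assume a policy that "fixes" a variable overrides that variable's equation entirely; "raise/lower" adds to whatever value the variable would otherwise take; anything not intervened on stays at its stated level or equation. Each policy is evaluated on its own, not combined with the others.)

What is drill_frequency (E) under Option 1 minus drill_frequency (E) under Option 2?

Option 1 (B := -34):
  J = 126
  C = 10
  B = -34
  S = 287 + 2·126 + 6·(-34) = 335
  E = 215 + 4·10 − 335 = -80
Option 2 (S − 33, C := 74):
  J = 126
  C = 74
  B = 198 − 5·126 = -432
  S = 287 + 2·126 + 6·(-432) (−33 from intervention) = -2086
  E = 215 + 4·74 − (-2086) = 2597
E: -80 − 2597 = -2677

-2677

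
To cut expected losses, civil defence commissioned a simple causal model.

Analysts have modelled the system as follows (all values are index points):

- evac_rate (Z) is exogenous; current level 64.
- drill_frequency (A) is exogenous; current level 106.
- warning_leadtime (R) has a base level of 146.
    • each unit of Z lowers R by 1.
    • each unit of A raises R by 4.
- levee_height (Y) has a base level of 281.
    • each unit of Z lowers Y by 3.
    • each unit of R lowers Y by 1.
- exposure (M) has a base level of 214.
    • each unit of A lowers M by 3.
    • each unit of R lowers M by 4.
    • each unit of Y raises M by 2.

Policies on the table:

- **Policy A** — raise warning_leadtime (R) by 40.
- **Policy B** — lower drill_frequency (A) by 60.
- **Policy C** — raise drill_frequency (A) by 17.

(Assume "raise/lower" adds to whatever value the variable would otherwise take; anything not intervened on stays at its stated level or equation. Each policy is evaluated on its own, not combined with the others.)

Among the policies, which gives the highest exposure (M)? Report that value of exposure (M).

Policy A (R + 40):
  Z = 64
  A = 106
  R = 146 − 64 + 4·106 (+40 from intervention) = 546
  Y = 281 − 3·64 − 546 = -457
  M = 214 − 3·106 − 4·546 + 2·(-457) = -3202
Policy B (A − 60):
  Z = 64
  A = 106 − 60 = 46
  R = 146 − 64 + 4·46 = 266
  Y = 281 − 3·64 − 266 = -177
  M = 214 − 3·46 − 4·266 + 2·(-177) = -1342
Policy C (A + 17):
  Z = 64
  A = 106 + 17 = 123
  R = 146 − 64 + 4·123 = 574
  Y = 281 − 3·64 − 574 = -485
  M = 214 − 3·123 − 4·574 + 2·(-485) = -3421
Comparing — Policy A: M=-3202, Policy B: M=-1342, Policy C: M=-3421. Highest is -1342 (Policy B).

-1342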